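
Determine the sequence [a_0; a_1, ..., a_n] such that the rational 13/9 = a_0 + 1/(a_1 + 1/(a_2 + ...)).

Run the Euclidean algorithm on 13 and 9; the successive quotients are the partial quotients a_0, a_1, ... (each step inverts the fractional part left over by the previous one):
  13 = 1*9 + 4, so a_0 = 1.
  9 = 2*4 + 1, so a_1 = 2.
  4 = 4*1 + 0, so a_2 = 4.
The remainder reaches 0 after 3 divisions, so the expansion has 3 partial quotients, read off in order.

[1; 2, 4]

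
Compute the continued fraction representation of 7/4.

[1; 1, 3]

Run the Euclidean algorithm on 7 and 4; the successive quotients are the partial quotients a_0, a_1, ... (each step inverts the fractional part left over by the previous one):
  7 = 1*4 + 3, so a_0 = 1.
  4 = 1*3 + 1, so a_1 = 1.
  3 = 3*1 + 0, so a_2 = 3.
The remainder reaches 0 after 3 divisions, so the expansion has 3 partial quotients, read off in order.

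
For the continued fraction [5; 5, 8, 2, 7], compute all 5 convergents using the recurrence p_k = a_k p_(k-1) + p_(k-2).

5/1, 26/5, 213/41, 452/87, 3377/650

Using the convergent recurrence p_i = a_i*p_{i-1} + p_{i-2}, q_i = a_i*q_{i-1} + q_{i-2} with p_{-2}=0, p_{-1}=1, q_{-2}=1, q_{-1}=0:
  i=0: a_0=5, p_0 = 5*1 + 0 = 5, q_0 = 5*0 + 1 = 1.
  i=1: a_1=5, p_1 = 5*5 + 1 = 26, q_1 = 5*1 + 0 = 5.
  i=2: a_2=8, p_2 = 8*26 + 5 = 213, q_2 = 8*5 + 1 = 41.
  i=3: a_3=2, p_3 = 2*213 + 26 = 452, q_3 = 2*41 + 5 = 87.
  i=4: a_4=7, p_4 = 7*452 + 213 = 3377, q_4 = 7*87 + 41 = 650.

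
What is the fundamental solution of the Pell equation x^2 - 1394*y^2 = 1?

First expand sqrt(1394) as a continued fraction. With x_i = (sqrt(1394) + m_i)/d_i and (m_0, d_0) = (0, 1): a_0 = floor(sqrt(1394)) = 37, since 37^2 = 1369 <= 1394 < 1444 = 38^2.
Iterate m_{i+1} = d_i*a_i - m_i, d_{i+1} = (1394 - m_{i+1}^2)/d_i, a_{i+1} = floor((a_0 + m_{i+1})/d_{i+1}):
  m_1 = 1*37 - 0 = 37, d_1 = (1394 - 37^2)/1 = 25/1 = 25, a_1 = floor((37 + 37)/25) = 2.
  m_2 = 25*2 - 37 = 13, d_2 = (1394 - 13^2)/25 = 1225/25 = 49, a_2 = floor((37 + 13)/49) = 1.
  m_3 = 49*1 - 13 = 36, d_3 = (1394 - 36^2)/49 = 98/49 = 2, a_3 = floor((37 + 36)/2) = 36.
  m_4 = 2*36 - 36 = 36, d_4 = (1394 - 36^2)/2 = 98/2 = 49, a_4 = floor((37 + 36)/49) = 1.
  m_5 = 49*1 - 36 = 13, d_5 = (1394 - 13^2)/49 = 1225/49 = 25, a_5 = floor((37 + 13)/25) = 2.
  m_6 = 25*2 - 13 = 37, d_6 = (1394 - 37^2)/25 = 25/25 = 1, a_6 = floor((37 + 37)/1) = 74.
  m_7 = 1*74 - 37 = 37, d_7 = (1394 - 37^2)/1 = 25/1 = 25: (m_7, d_7) = (m_1, d_1) = (37, 25), so from here the quotients repeat a_1, ..., a_6; the period length is 6.
So sqrt(1394) = [37; (2, 1, 36, 1, 2, 74)] with period length k = 6.
k is even, so the fundamental solution of x^2 - 1394y^2 = 1 is (p_{k-1}, q_{k-1}) = (p_5, q_5); compute convergents through index 5.
Convergents (p_i = a_i*p_{i-1} + p_{i-2}, q_i = a_i*q_{i-1} + q_{i-2} with p_{-2}=0, p_{-1}=1, q_{-2}=1, q_{-1}=0):
  i=0: a_0=37, p_0 = 37*1 + 0 = 37, q_0 = 37*0 + 1 = 1.
  i=1: a_1=2, p_1 = 2*37 + 1 = 75, q_1 = 2*1 + 0 = 2.
  i=2: a_2=1, p_2 = 1*75 + 37 = 112, q_2 = 1*2 + 1 = 3.
  i=3: a_3=36, p_3 = 36*112 + 75 = 4107, q_3 = 36*3 + 2 = 110.
  i=4: a_4=1, p_4 = 1*4107 + 112 = 4219, q_4 = 1*110 + 3 = 113.
  i=5: a_5=2, p_5 = 2*4219 + 4107 = 12545, q_5 = 2*113 + 110 = 336.
Check: 12545^2 - 1394*336^2 = 157377025 - 157377024 = 1, so (x, y) = (12545, 336) solves the equation, and by the theorem it is the least positive solution.

(x, y) = (12545, 336)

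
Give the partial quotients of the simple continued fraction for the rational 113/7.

Run the Euclidean algorithm on 113 and 7; the successive quotients are the partial quotients a_0, a_1, ... (each step inverts the fractional part left over by the previous one):
  113 = 16*7 + 1, so a_0 = 16.
  7 = 7*1 + 0, so a_1 = 7.
The remainder reaches 0 after 2 divisions, so the expansion has 2 partial quotients, read off in order.

[16; 7]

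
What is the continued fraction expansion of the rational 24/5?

Run the Euclidean algorithm on 24 and 5; the successive quotients are the partial quotients a_0, a_1, ... (each step inverts the fractional part left over by the previous one):
  24 = 4*5 + 4, so a_0 = 4.
  5 = 1*4 + 1, so a_1 = 1.
  4 = 4*1 + 0, so a_2 = 4.
The remainder reaches 0 after 3 divisions, so the expansion has 3 partial quotients, read off in order.

[4; 1, 4]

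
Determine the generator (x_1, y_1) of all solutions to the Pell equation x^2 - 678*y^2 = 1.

First expand sqrt(678) as a continued fraction. With x_i = (sqrt(678) + m_i)/d_i and (m_0, d_0) = (0, 1): a_0 = floor(sqrt(678)) = 26, since 26^2 = 676 <= 678 < 729 = 27^2.
Iterate m_{i+1} = d_i*a_i - m_i, d_{i+1} = (678 - m_{i+1}^2)/d_i, a_{i+1} = floor((a_0 + m_{i+1})/d_{i+1}):
  m_1 = 1*26 - 0 = 26, d_1 = (678 - 26^2)/1 = 2/1 = 2, a_1 = floor((26 + 26)/2) = 26.
  m_2 = 2*26 - 26 = 26, d_2 = (678 - 26^2)/2 = 2/2 = 1, a_2 = floor((26 + 26)/1) = 52.
  m_3 = 1*52 - 26 = 26, d_3 = (678 - 26^2)/1 = 2/1 = 2: (m_3, d_3) = (m_1, d_1) = (26, 2), so from here the quotients repeat a_1, a_2; the period length is 2.
So sqrt(678) = [26; (26, 52)] with period length k = 2.
k is even, so the fundamental solution of x^2 - 678y^2 = 1 is (p_{k-1}, q_{k-1}) = (p_1, q_1); compute convergents through index 1.
Convergents (p_i = a_i*p_{i-1} + p_{i-2}, q_i = a_i*q_{i-1} + q_{i-2} with p_{-2}=0, p_{-1}=1, q_{-2}=1, q_{-1}=0):
  i=0: a_0=26, p_0 = 26*1 + 0 = 26, q_0 = 26*0 + 1 = 1.
  i=1: a_1=26, p_1 = 26*26 + 1 = 677, q_1 = 26*1 + 0 = 26.
Check: 677^2 - 678*26^2 = 458329 - 458328 = 1, so (x, y) = (677, 26) solves the equation, and by the theorem it is the least positive solution.

(x, y) = (677, 26)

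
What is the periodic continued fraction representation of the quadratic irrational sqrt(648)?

[25; (2, 5, 6, 5, 2, 50)]

Write x_i = (sqrt(648) + m_i)/d_i with (m_0, d_0) = (0, 1). a_0 = floor(sqrt(648)) = 25, since 25^2 = 625 <= 648 < 676 = 26^2.
Iterate m_{i+1} = d_i*a_i - m_i, d_{i+1} = (648 - m_{i+1}^2)/d_i, a_{i+1} = floor((a_0 + m_{i+1})/d_{i+1}):
  m_1 = 1*25 - 0 = 25, d_1 = (648 - 25^2)/1 = 23/1 = 23, a_1 = floor((25 + 25)/23) = 2.
  m_2 = 23*2 - 25 = 21, d_2 = (648 - 21^2)/23 = 207/23 = 9, a_2 = floor((25 + 21)/9) = 5.
  m_3 = 9*5 - 21 = 24, d_3 = (648 - 24^2)/9 = 72/9 = 8, a_3 = floor((25 + 24)/8) = 6.
  m_4 = 8*6 - 24 = 24, d_4 = (648 - 24^2)/8 = 72/8 = 9, a_4 = floor((25 + 24)/9) = 5.
  m_5 = 9*5 - 24 = 21, d_5 = (648 - 21^2)/9 = 207/9 = 23, a_5 = floor((25 + 21)/23) = 2.
  m_6 = 23*2 - 21 = 25, d_6 = (648 - 25^2)/23 = 23/23 = 1, a_6 = floor((25 + 25)/1) = 50.
  m_7 = 1*50 - 25 = 25, d_7 = (648 - 25^2)/1 = 23/1 = 23: (m_7, d_7) = (m_1, d_1) = (25, 23), so from here the quotients repeat a_1, ..., a_6; the period length is 6.
Hence the expansion of sqrt(648) is a_0 = 25 followed by the repeating block 2, 5, 6, 5, 2, 50 (period 6).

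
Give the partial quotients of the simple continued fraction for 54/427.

[0; 7, 1, 9, 1, 4]

Run the Euclidean algorithm on 54 and 427; the successive quotients are the partial quotients a_0, a_1, ... (each step inverts the fractional part left over by the previous one):
  54 = 0*427 + 54, so a_0 = 0.
  427 = 7*54 + 49, so a_1 = 7.
  54 = 1*49 + 5, so a_2 = 1.
  49 = 9*5 + 4, so a_3 = 9.
  5 = 1*4 + 1, so a_4 = 1.
  4 = 4*1 + 0, so a_5 = 4.
The remainder reaches 0 after 6 divisions, so the expansion has 6 partial quotients, read off in order.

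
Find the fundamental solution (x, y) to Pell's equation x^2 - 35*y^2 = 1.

First expand sqrt(35) as a continued fraction. With x_i = (sqrt(35) + m_i)/d_i and (m_0, d_0) = (0, 1): a_0 = floor(sqrt(35)) = 5, since 5^2 = 25 <= 35 < 36 = 6^2.
Iterate m_{i+1} = d_i*a_i - m_i, d_{i+1} = (35 - m_{i+1}^2)/d_i, a_{i+1} = floor((a_0 + m_{i+1})/d_{i+1}):
  m_1 = 1*5 - 0 = 5, d_1 = (35 - 5^2)/1 = 10/1 = 10, a_1 = floor((5 + 5)/10) = 1.
  m_2 = 10*1 - 5 = 5, d_2 = (35 - 5^2)/10 = 10/10 = 1, a_2 = floor((5 + 5)/1) = 10.
  m_3 = 1*10 - 5 = 5, d_3 = (35 - 5^2)/1 = 10/1 = 10: (m_3, d_3) = (m_1, d_1) = (5, 10), so from here the quotients repeat a_1, a_2; the period length is 2.
So sqrt(35) = [5; (1, 10)] with period length k = 2.
k is even, so the fundamental solution of x^2 - 35y^2 = 1 is (p_{k-1}, q_{k-1}) = (p_1, q_1); compute convergents through index 1.
Convergents (p_i = a_i*p_{i-1} + p_{i-2}, q_i = a_i*q_{i-1} + q_{i-2} with p_{-2}=0, p_{-1}=1, q_{-2}=1, q_{-1}=0):
  i=0: a_0=5, p_0 = 5*1 + 0 = 5, q_0 = 5*0 + 1 = 1.
  i=1: a_1=1, p_1 = 1*5 + 1 = 6, q_1 = 1*1 + 0 = 1.
Check: 6^2 - 35*1^2 = 36 - 35 = 1, so (x, y) = (6, 1) solves the equation, and by the theorem it is the least positive solution.

(x, y) = (6, 1)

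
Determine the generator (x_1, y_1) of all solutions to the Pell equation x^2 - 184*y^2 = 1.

First expand sqrt(184) as a continued fraction. With x_i = (sqrt(184) + m_i)/d_i and (m_0, d_0) = (0, 1): a_0 = floor(sqrt(184)) = 13, since 13^2 = 169 <= 184 < 196 = 14^2.
Iterate m_{i+1} = d_i*a_i - m_i, d_{i+1} = (184 - m_{i+1}^2)/d_i, a_{i+1} = floor((a_0 + m_{i+1})/d_{i+1}):
  m_1 = 1*13 - 0 = 13, d_1 = (184 - 13^2)/1 = 15/1 = 15, a_1 = floor((13 + 13)/15) = 1.
  m_2 = 15*1 - 13 = 2, d_2 = (184 - 2^2)/15 = 180/15 = 12, a_2 = floor((13 + 2)/12) = 1.
  m_3 = 12*1 - 2 = 10, d_3 = (184 - 10^2)/12 = 84/12 = 7, a_3 = floor((13 + 10)/7) = 3.
  m_4 = 7*3 - 10 = 11, d_4 = (184 - 11^2)/7 = 63/7 = 9, a_4 = floor((13 + 11)/9) = 2.
  m_5 = 9*2 - 11 = 7, d_5 = (184 - 7^2)/9 = 135/9 = 15, a_5 = floor((13 + 7)/15) = 1.
  m_6 = 15*1 - 7 = 8, d_6 = (184 - 8^2)/15 = 120/15 = 8, a_6 = floor((13 + 8)/8) = 2.
  m_7 = 8*2 - 8 = 8, d_7 = (184 - 8^2)/8 = 120/8 = 15, a_7 = floor((13 + 8)/15) = 1.
  m_8 = 15*1 - 8 = 7, d_8 = (184 - 7^2)/15 = 135/15 = 9, a_8 = floor((13 + 7)/9) = 2.
  m_9 = 9*2 - 7 = 11, d_9 = (184 - 11^2)/9 = 63/9 = 7, a_9 = floor((13 + 11)/7) = 3.
  m_10 = 7*3 - 11 = 10, d_10 = (184 - 10^2)/7 = 84/7 = 12, a_10 = floor((13 + 10)/12) = 1.
  m_11 = 12*1 - 10 = 2, d_11 = (184 - 2^2)/12 = 180/12 = 15, a_11 = floor((13 + 2)/15) = 1.
  m_12 = 15*1 - 2 = 13, d_12 = (184 - 13^2)/15 = 15/15 = 1, a_12 = floor((13 + 13)/1) = 26.
  m_13 = 1*26 - 13 = 13, d_13 = (184 - 13^2)/1 = 15/1 = 15: (m_13, d_13) = (m_1, d_1) = (13, 15), so from here the quotients repeat a_1, ..., a_12; the period length is 12.
So sqrt(184) = [13; (1, 1, 3, 2, 1, 2, 1, 2, 3, 1, 1, 26)] with period length k = 12.
k is even, so the fundamental solution of x^2 - 184y^2 = 1 is (p_{k-1}, q_{k-1}) = (p_11, q_11); compute convergents through index 11.
Convergents (p_i = a_i*p_{i-1} + p_{i-2}, q_i = a_i*q_{i-1} + q_{i-2} with p_{-2}=0, p_{-1}=1, q_{-2}=1, q_{-1}=0):
  i=0: a_0=13, p_0 = 13*1 + 0 = 13, q_0 = 13*0 + 1 = 1.
  i=1: a_1=1, p_1 = 1*13 + 1 = 14, q_1 = 1*1 + 0 = 1.
  i=2: a_2=1, p_2 = 1*14 + 13 = 27, q_2 = 1*1 + 1 = 2.
  i=3: a_3=3, p_3 = 3*27 + 14 = 95, q_3 = 3*2 + 1 = 7.
  i=4: a_4=2, p_4 = 2*95 + 27 = 217, q_4 = 2*7 + 2 = 16.
  i=5: a_5=1, p_5 = 1*217 + 95 = 312, q_5 = 1*16 + 7 = 23.
  i=6: a_6=2, p_6 = 2*312 + 217 = 841, q_6 = 2*23 + 16 = 62.
  i=7: a_7=1, p_7 = 1*841 + 312 = 1153, q_7 = 1*62 + 23 = 85.
  i=8: a_8=2, p_8 = 2*1153 + 841 = 3147, q_8 = 2*85 + 62 = 232.
  i=9: a_9=3, p_9 = 3*3147 + 1153 = 10594, q_9 = 3*232 + 85 = 781.
  i=10: a_10=1, p_10 = 1*10594 + 3147 = 13741, q_10 = 1*781 + 232 = 1013.
  i=11: a_11=1, p_11 = 1*13741 + 10594 = 24335, q_11 = 1*1013 + 781 = 1794.
Check: 24335^2 - 184*1794^2 = 592192225 - 592192224 = 1, so (x, y) = (24335, 1794) solves the equation, and by the theorem it is the least positive solution.

(x, y) = (24335, 1794)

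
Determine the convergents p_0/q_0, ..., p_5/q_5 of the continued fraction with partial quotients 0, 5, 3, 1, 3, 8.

Using the convergent recurrence p_i = a_i*p_{i-1} + p_{i-2}, q_i = a_i*q_{i-1} + q_{i-2} with p_{-2}=0, p_{-1}=1, q_{-2}=1, q_{-1}=0:
  i=0: a_0=0, p_0 = 0*1 + 0 = 0, q_0 = 0*0 + 1 = 1.
  i=1: a_1=5, p_1 = 5*0 + 1 = 1, q_1 = 5*1 + 0 = 5.
  i=2: a_2=3, p_2 = 3*1 + 0 = 3, q_2 = 3*5 + 1 = 16.
  i=3: a_3=1, p_3 = 1*3 + 1 = 4, q_3 = 1*16 + 5 = 21.
  i=4: a_4=3, p_4 = 3*4 + 3 = 15, q_4 = 3*21 + 16 = 79.
  i=5: a_5=8, p_5 = 8*15 + 4 = 124, q_5 = 8*79 + 21 = 653.

0/1, 1/5, 3/16, 4/21, 15/79, 124/653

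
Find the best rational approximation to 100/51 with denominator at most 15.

29/15

Expand x = 100/51 as a continued fraction with the Euclidean algorithm:
  100 = 1*51 + 49, so a_0 = 1.
  51 = 1*49 + 2, so a_1 = 1.
  49 = 24*2 + 1, so a_2 = 24.
  2 = 2*1 + 0, so a_3 = 2.
so x = [1; 1, 24, 2].
Convergents (p_i = a_i*p_{i-1} + p_{i-2}, q_i = a_i*q_{i-1} + q_{i-2} with p_{-2}=0, p_{-1}=1, q_{-2}=1, q_{-1}=0), until the denominator exceeds 15:
  i=0: a_0=1, p_0 = 1*1 + 0 = 1, q_0 = 1*0 + 1 = 1.
  i=1: a_1=1, p_1 = 1*1 + 1 = 2, q_1 = 1*1 + 0 = 1.
  i=2: a_2=24, p_2 = 24*2 + 1 = 49, q_2 = 24*1 + 1 = 25.
q_2 = 25 > 15, so the last convergent with denominator <= 15 is p_1/q_1 = 2/1.
The closest fraction with denominator <= 15 is either p_1/q_1 or the intermediate fraction (k*p_1 + p_0)/(k*q_1 + q_0) with the largest k >= 1 whose denominator stays <= 15; these approach x as k grows, and every other convergent or intermediate fraction in range is farther away.
Largest k: floor((15 - q_0)/q_1) = floor((15 - 1)/1) = 14.
That gives (14*2 + 1)/(14*1 + 1) = 29/15.
Compare the errors: |x - 2/1| = |100*1 - 2*51|/(51*1) = 2/51, and |x - 29/15| = |100*15 - 29*51|/(51*15) = 21/765.
Cross-multiplying, 21*51 = 1071 < 1530 = 2*765, so 21/765 is smaller: the intermediate fraction 29/15 is closer to x than 2/1.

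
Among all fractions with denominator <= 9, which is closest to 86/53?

Expand x = 86/53 as a continued fraction with the Euclidean algorithm:
  86 = 1*53 + 33, so a_0 = 1.
  53 = 1*33 + 20, so a_1 = 1.
  33 = 1*20 + 13, so a_2 = 1.
  20 = 1*13 + 7, so a_3 = 1.
  13 = 1*7 + 6, so a_4 = 1.
  7 = 1*6 + 1, so a_5 = 1.
  6 = 6*1 + 0, so a_6 = 6.
so x = [1; 1, 1, 1, 1, 1, 6].
Convergents (p_i = a_i*p_{i-1} + p_{i-2}, q_i = a_i*q_{i-1} + q_{i-2} with p_{-2}=0, p_{-1}=1, q_{-2}=1, q_{-1}=0), until the denominator exceeds 9:
  i=0: a_0=1, p_0 = 1*1 + 0 = 1, q_0 = 1*0 + 1 = 1.
  i=1: a_1=1, p_1 = 1*1 + 1 = 2, q_1 = 1*1 + 0 = 1.
  i=2: a_2=1, p_2 = 1*2 + 1 = 3, q_2 = 1*1 + 1 = 2.
  i=3: a_3=1, p_3 = 1*3 + 2 = 5, q_3 = 1*2 + 1 = 3.
  i=4: a_4=1, p_4 = 1*5 + 3 = 8, q_4 = 1*3 + 2 = 5.
  i=5: a_5=1, p_5 = 1*8 + 5 = 13, q_5 = 1*5 + 3 = 8.
  i=6: a_6=6, p_6 = 6*13 + 8 = 86, q_6 = 6*8 + 5 = 53.
q_6 = 53 > 9, so the last convergent with denominator <= 9 is p_5/q_5 = 13/8.
The closest fraction with denominator <= 9 is either p_5/q_5 or the intermediate fraction (k*p_5 + p_4)/(k*q_5 + q_4) with the largest k >= 1 whose denominator stays <= 9; these approach x as k grows, and every other convergent or intermediate fraction in range is farther away.
Largest k: floor((9 - q_4)/q_5) = floor((9 - 5)/8) = 0.
Since k = 0, no intermediate fraction beyond p_5/q_5 has denominator <= 9, so the convergent 13/8 is the closest (its error is |86*8 - 13*53|/(53*8) = 1/424).

13/8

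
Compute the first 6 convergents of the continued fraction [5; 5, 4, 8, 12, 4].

Using the convergent recurrence p_i = a_i*p_{i-1} + p_{i-2}, q_i = a_i*q_{i-1} + q_{i-2} with p_{-2}=0, p_{-1}=1, q_{-2}=1, q_{-1}=0:
  i=0: a_0=5, p_0 = 5*1 + 0 = 5, q_0 = 5*0 + 1 = 1.
  i=1: a_1=5, p_1 = 5*5 + 1 = 26, q_1 = 5*1 + 0 = 5.
  i=2: a_2=4, p_2 = 4*26 + 5 = 109, q_2 = 4*5 + 1 = 21.
  i=3: a_3=8, p_3 = 8*109 + 26 = 898, q_3 = 8*21 + 5 = 173.
  i=4: a_4=12, p_4 = 12*898 + 109 = 10885, q_4 = 12*173 + 21 = 2097.
  i=5: a_5=4, p_5 = 4*10885 + 898 = 44438, q_5 = 4*2097 + 173 = 8561.

5/1, 26/5, 109/21, 898/173, 10885/2097, 44438/8561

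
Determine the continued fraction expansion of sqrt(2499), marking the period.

[49; (1, 98)]

Write x_i = (sqrt(2499) + m_i)/d_i with (m_0, d_0) = (0, 1). a_0 = floor(sqrt(2499)) = 49, since 49^2 = 2401 <= 2499 < 2500 = 50^2.
Iterate m_{i+1} = d_i*a_i - m_i, d_{i+1} = (2499 - m_{i+1}^2)/d_i, a_{i+1} = floor((a_0 + m_{i+1})/d_{i+1}):
  m_1 = 1*49 - 0 = 49, d_1 = (2499 - 49^2)/1 = 98/1 = 98, a_1 = floor((49 + 49)/98) = 1.
  m_2 = 98*1 - 49 = 49, d_2 = (2499 - 49^2)/98 = 98/98 = 1, a_2 = floor((49 + 49)/1) = 98.
  m_3 = 1*98 - 49 = 49, d_3 = (2499 - 49^2)/1 = 98/1 = 98: (m_3, d_3) = (m_1, d_1) = (49, 98), so from here the quotients repeat a_1, a_2; the period length is 2.
Hence the expansion of sqrt(2499) is a_0 = 49 followed by the repeating block 1, 98 (period 2).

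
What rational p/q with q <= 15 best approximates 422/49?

112/13

Expand x = 422/49 as a continued fraction with the Euclidean algorithm:
  422 = 8*49 + 30, so a_0 = 8.
  49 = 1*30 + 19, so a_1 = 1.
  30 = 1*19 + 11, so a_2 = 1.
  19 = 1*11 + 8, so a_3 = 1.
  11 = 1*8 + 3, so a_4 = 1.
  8 = 2*3 + 2, so a_5 = 2.
  3 = 1*2 + 1, so a_6 = 1.
  2 = 2*1 + 0, so a_7 = 2.
so x = [8; 1, 1, 1, 1, 2, 1, 2].
Convergents (p_i = a_i*p_{i-1} + p_{i-2}, q_i = a_i*q_{i-1} + q_{i-2} with p_{-2}=0, p_{-1}=1, q_{-2}=1, q_{-1}=0), until the denominator exceeds 15:
  i=0: a_0=8, p_0 = 8*1 + 0 = 8, q_0 = 8*0 + 1 = 1.
  i=1: a_1=1, p_1 = 1*8 + 1 = 9, q_1 = 1*1 + 0 = 1.
  i=2: a_2=1, p_2 = 1*9 + 8 = 17, q_2 = 1*1 + 1 = 2.
  i=3: a_3=1, p_3 = 1*17 + 9 = 26, q_3 = 1*2 + 1 = 3.
  i=4: a_4=1, p_4 = 1*26 + 17 = 43, q_4 = 1*3 + 2 = 5.
  i=5: a_5=2, p_5 = 2*43 + 26 = 112, q_5 = 2*5 + 3 = 13.
  i=6: a_6=1, p_6 = 1*112 + 43 = 155, q_6 = 1*13 + 5 = 18.
q_6 = 18 > 15, so the last convergent with denominator <= 15 is p_5/q_5 = 112/13.
The closest fraction with denominator <= 15 is either p_5/q_5 or the intermediate fraction (k*p_5 + p_4)/(k*q_5 + q_4) with the largest k >= 1 whose denominator stays <= 15; these approach x as k grows, and every other convergent or intermediate fraction in range is farther away.
Largest k: floor((15 - q_4)/q_5) = floor((15 - 5)/13) = 0.
Since k = 0, no intermediate fraction beyond p_5/q_5 has denominator <= 15, so the convergent 112/13 is the closest (its error is |422*13 - 112*49|/(49*13) = 2/637).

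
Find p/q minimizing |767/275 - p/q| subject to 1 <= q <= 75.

Expand x = 767/275 as a continued fraction with the Euclidean algorithm:
  767 = 2*275 + 217, so a_0 = 2.
  275 = 1*217 + 58, so a_1 = 1.
  217 = 3*58 + 43, so a_2 = 3.
  58 = 1*43 + 15, so a_3 = 1.
  43 = 2*15 + 13, so a_4 = 2.
  15 = 1*13 + 2, so a_5 = 1.
  13 = 6*2 + 1, so a_6 = 6.
  2 = 2*1 + 0, so a_7 = 2.
so x = [2; 1, 3, 1, 2, 1, 6, 2].
Convergents (p_i = a_i*p_{i-1} + p_{i-2}, q_i = a_i*q_{i-1} + q_{i-2} with p_{-2}=0, p_{-1}=1, q_{-2}=1, q_{-1}=0), until the denominator exceeds 75:
  i=0: a_0=2, p_0 = 2*1 + 0 = 2, q_0 = 2*0 + 1 = 1.
  i=1: a_1=1, p_1 = 1*2 + 1 = 3, q_1 = 1*1 + 0 = 1.
  i=2: a_2=3, p_2 = 3*3 + 2 = 11, q_2 = 3*1 + 1 = 4.
  i=3: a_3=1, p_3 = 1*11 + 3 = 14, q_3 = 1*4 + 1 = 5.
  i=4: a_4=2, p_4 = 2*14 + 11 = 39, q_4 = 2*5 + 4 = 14.
  i=5: a_5=1, p_5 = 1*39 + 14 = 53, q_5 = 1*14 + 5 = 19.
  i=6: a_6=6, p_6 = 6*53 + 39 = 357, q_6 = 6*19 + 14 = 128.
q_6 = 128 > 75, so the last convergent with denominator <= 75 is p_5/q_5 = 53/19.
The closest fraction with denominator <= 75 is either p_5/q_5 or the intermediate fraction (k*p_5 + p_4)/(k*q_5 + q_4) with the largest k >= 1 whose denominator stays <= 75; these approach x as k grows, and every other convergent or intermediate fraction in range is farther away.
Largest k: floor((75 - q_4)/q_5) = floor((75 - 14)/19) = 3.
That gives (3*53 + 39)/(3*19 + 14) = 198/71.
Compare the errors: |x - 53/19| = |767*19 - 53*275|/(275*19) = 2/5225, and |x - 198/71| = |767*71 - 198*275|/(275*71) = 7/19525.
Cross-multiplying, 7*5225 = 36575 < 39050 = 2*19525, so 7/19525 is smaller: the intermediate fraction 198/71 is closer to x than 53/19.

198/71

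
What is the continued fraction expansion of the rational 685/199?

Run the Euclidean algorithm on 685 and 199; the successive quotients are the partial quotients a_0, a_1, ... (each step inverts the fractional part left over by the previous one):
  685 = 3*199 + 88, so a_0 = 3.
  199 = 2*88 + 23, so a_1 = 2.
  88 = 3*23 + 19, so a_2 = 3.
  23 = 1*19 + 4, so a_3 = 1.
  19 = 4*4 + 3, so a_4 = 4.
  4 = 1*3 + 1, so a_5 = 1.
  3 = 3*1 + 0, so a_6 = 3.
The remainder reaches 0 after 7 divisions, so the expansion has 7 partial quotients, read off in order.

[3; 2, 3, 1, 4, 1, 3]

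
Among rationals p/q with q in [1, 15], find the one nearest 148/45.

Expand x = 148/45 as a continued fraction with the Euclidean algorithm:
  148 = 3*45 + 13, so a_0 = 3.
  45 = 3*13 + 6, so a_1 = 3.
  13 = 2*6 + 1, so a_2 = 2.
  6 = 6*1 + 0, so a_3 = 6.
so x = [3; 3, 2, 6].
Convergents (p_i = a_i*p_{i-1} + p_{i-2}, q_i = a_i*q_{i-1} + q_{i-2} with p_{-2}=0, p_{-1}=1, q_{-2}=1, q_{-1}=0), until the denominator exceeds 15:
  i=0: a_0=3, p_0 = 3*1 + 0 = 3, q_0 = 3*0 + 1 = 1.
  i=1: a_1=3, p_1 = 3*3 + 1 = 10, q_1 = 3*1 + 0 = 3.
  i=2: a_2=2, p_2 = 2*10 + 3 = 23, q_2 = 2*3 + 1 = 7.
  i=3: a_3=6, p_3 = 6*23 + 10 = 148, q_3 = 6*7 + 3 = 45.
q_3 = 45 > 15, so the last convergent with denominator <= 15 is p_2/q_2 = 23/7.
The closest fraction with denominator <= 15 is either p_2/q_2 or the intermediate fraction (k*p_2 + p_1)/(k*q_2 + q_1) with the largest k >= 1 whose denominator stays <= 15; these approach x as k grows, and every other convergent or intermediate fraction in range is farther away.
Largest k: floor((15 - q_1)/q_2) = floor((15 - 3)/7) = 1.
That gives (1*23 + 10)/(1*7 + 3) = 33/10.
Compare the errors: |x - 23/7| = |148*7 - 23*45|/(45*7) = 1/315, and |x - 33/10| = |148*10 - 33*45|/(45*10) = 5/450.
Cross-multiplying, 1*450 = 450 < 1575 = 5*315, so 1/315 is smaller: the convergent 23/7 is closer to x than 33/10.

23/7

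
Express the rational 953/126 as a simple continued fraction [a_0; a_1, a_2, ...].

Run the Euclidean algorithm on 953 and 126; the successive quotients are the partial quotients a_0, a_1, ... (each step inverts the fractional part left over by the previous one):
  953 = 7*126 + 71, so a_0 = 7.
  126 = 1*71 + 55, so a_1 = 1.
  71 = 1*55 + 16, so a_2 = 1.
  55 = 3*16 + 7, so a_3 = 3.
  16 = 2*7 + 2, so a_4 = 2.
  7 = 3*2 + 1, so a_5 = 3.
  2 = 2*1 + 0, so a_6 = 2.
The remainder reaches 0 after 7 divisions, so the expansion has 7 partial quotients, read off in order.

[7; 1, 1, 3, 2, 3, 2]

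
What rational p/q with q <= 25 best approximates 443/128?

Expand x = 443/128 as a continued fraction with the Euclidean algorithm:
  443 = 3*128 + 59, so a_0 = 3.
  128 = 2*59 + 10, so a_1 = 2.
  59 = 5*10 + 9, so a_2 = 5.
  10 = 1*9 + 1, so a_3 = 1.
  9 = 9*1 + 0, so a_4 = 9.
so x = [3; 2, 5, 1, 9].
Convergents (p_i = a_i*p_{i-1} + p_{i-2}, q_i = a_i*q_{i-1} + q_{i-2} with p_{-2}=0, p_{-1}=1, q_{-2}=1, q_{-1}=0), until the denominator exceeds 25:
  i=0: a_0=3, p_0 = 3*1 + 0 = 3, q_0 = 3*0 + 1 = 1.
  i=1: a_1=2, p_1 = 2*3 + 1 = 7, q_1 = 2*1 + 0 = 2.
  i=2: a_2=5, p_2 = 5*7 + 3 = 38, q_2 = 5*2 + 1 = 11.
  i=3: a_3=1, p_3 = 1*38 + 7 = 45, q_3 = 1*11 + 2 = 13.
  i=4: a_4=9, p_4 = 9*45 + 38 = 443, q_4 = 9*13 + 11 = 128.
q_4 = 128 > 25, so the last convergent with denominator <= 25 is p_3/q_3 = 45/13.
The closest fraction with denominator <= 25 is either p_3/q_3 or the intermediate fraction (k*p_3 + p_2)/(k*q_3 + q_2) with the largest k >= 1 whose denominator stays <= 25; these approach x as k grows, and every other convergent or intermediate fraction in range is farther away.
Largest k: floor((25 - q_2)/q_3) = floor((25 - 11)/13) = 1.
That gives (1*45 + 38)/(1*13 + 11) = 83/24.
Compare the errors: |x - 45/13| = |443*13 - 45*128|/(128*13) = 1/1664, and |x - 83/24| = |443*24 - 83*128|/(128*24) = 8/3072.
Cross-multiplying, 1*3072 = 3072 < 13312 = 8*1664, so 1/1664 is smaller: the convergent 45/13 is closer to x than 83/24.

45/13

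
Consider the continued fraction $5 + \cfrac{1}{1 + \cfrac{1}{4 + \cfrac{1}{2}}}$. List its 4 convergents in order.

Using the convergent recurrence p_i = a_i*p_{i-1} + p_{i-2}, q_i = a_i*q_{i-1} + q_{i-2} with p_{-2}=0, p_{-1}=1, q_{-2}=1, q_{-1}=0:
  i=0: a_0=5, p_0 = 5*1 + 0 = 5, q_0 = 5*0 + 1 = 1.
  i=1: a_1=1, p_1 = 1*5 + 1 = 6, q_1 = 1*1 + 0 = 1.
  i=2: a_2=4, p_2 = 4*6 + 5 = 29, q_2 = 4*1 + 1 = 5.
  i=3: a_3=2, p_3 = 2*29 + 6 = 64, q_3 = 2*5 + 1 = 11.

5/1, 6/1, 29/5, 64/11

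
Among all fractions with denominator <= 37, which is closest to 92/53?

Expand x = 92/53 as a continued fraction with the Euclidean algorithm:
  92 = 1*53 + 39, so a_0 = 1.
  53 = 1*39 + 14, so a_1 = 1.
  39 = 2*14 + 11, so a_2 = 2.
  14 = 1*11 + 3, so a_3 = 1.
  11 = 3*3 + 2, so a_4 = 3.
  3 = 1*2 + 1, so a_5 = 1.
  2 = 2*1 + 0, so a_6 = 2.
so x = [1; 1, 2, 1, 3, 1, 2].
Convergents (p_i = a_i*p_{i-1} + p_{i-2}, q_i = a_i*q_{i-1} + q_{i-2} with p_{-2}=0, p_{-1}=1, q_{-2}=1, q_{-1}=0), until the denominator exceeds 37:
  i=0: a_0=1, p_0 = 1*1 + 0 = 1, q_0 = 1*0 + 1 = 1.
  i=1: a_1=1, p_1 = 1*1 + 1 = 2, q_1 = 1*1 + 0 = 1.
  i=2: a_2=2, p_2 = 2*2 + 1 = 5, q_2 = 2*1 + 1 = 3.
  i=3: a_3=1, p_3 = 1*5 + 2 = 7, q_3 = 1*3 + 1 = 4.
  i=4: a_4=3, p_4 = 3*7 + 5 = 26, q_4 = 3*4 + 3 = 15.
  i=5: a_5=1, p_5 = 1*26 + 7 = 33, q_5 = 1*15 + 4 = 19.
  i=6: a_6=2, p_6 = 2*33 + 26 = 92, q_6 = 2*19 + 15 = 53.
q_6 = 53 > 37, so the last convergent with denominator <= 37 is p_5/q_5 = 33/19.
The closest fraction with denominator <= 37 is either p_5/q_5 or the intermediate fraction (k*p_5 + p_4)/(k*q_5 + q_4) with the largest k >= 1 whose denominator stays <= 37; these approach x as k grows, and every other convergent or intermediate fraction in range is farther away.
Largest k: floor((37 - q_4)/q_5) = floor((37 - 15)/19) = 1.
That gives (1*33 + 26)/(1*19 + 15) = 59/34.
Compare the errors: |x - 33/19| = |92*19 - 33*53|/(53*19) = 1/1007, and |x - 59/34| = |92*34 - 59*53|/(53*34) = 1/1802.
Cross-multiplying, 1*1007 = 1007 < 1802 = 1*1802, so 1/1802 is smaller: the intermediate fraction 59/34 is closer to x than 33/19.

59/34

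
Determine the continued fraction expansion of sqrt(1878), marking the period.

[43; (2, 1, 42, 1, 2, 86)]

Write x_i = (sqrt(1878) + m_i)/d_i with (m_0, d_0) = (0, 1). a_0 = floor(sqrt(1878)) = 43, since 43^2 = 1849 <= 1878 < 1936 = 44^2.
Iterate m_{i+1} = d_i*a_i - m_i, d_{i+1} = (1878 - m_{i+1}^2)/d_i, a_{i+1} = floor((a_0 + m_{i+1})/d_{i+1}):
  m_1 = 1*43 - 0 = 43, d_1 = (1878 - 43^2)/1 = 29/1 = 29, a_1 = floor((43 + 43)/29) = 2.
  m_2 = 29*2 - 43 = 15, d_2 = (1878 - 15^2)/29 = 1653/29 = 57, a_2 = floor((43 + 15)/57) = 1.
  m_3 = 57*1 - 15 = 42, d_3 = (1878 - 42^2)/57 = 114/57 = 2, a_3 = floor((43 + 42)/2) = 42.
  m_4 = 2*42 - 42 = 42, d_4 = (1878 - 42^2)/2 = 114/2 = 57, a_4 = floor((43 + 42)/57) = 1.
  m_5 = 57*1 - 42 = 15, d_5 = (1878 - 15^2)/57 = 1653/57 = 29, a_5 = floor((43 + 15)/29) = 2.
  m_6 = 29*2 - 15 = 43, d_6 = (1878 - 43^2)/29 = 29/29 = 1, a_6 = floor((43 + 43)/1) = 86.
  m_7 = 1*86 - 43 = 43, d_7 = (1878 - 43^2)/1 = 29/1 = 29: (m_7, d_7) = (m_1, d_1) = (43, 29), so from here the quotients repeat a_1, ..., a_6; the period length is 6.
Hence the expansion of sqrt(1878) is a_0 = 43 followed by the repeating block 2, 1, 42, 1, 2, 86 (period 6).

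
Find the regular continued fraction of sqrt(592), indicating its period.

Write x_i = (sqrt(592) + m_i)/d_i with (m_0, d_0) = (0, 1). a_0 = floor(sqrt(592)) = 24, since 24^2 = 576 <= 592 < 625 = 25^2.
Iterate m_{i+1} = d_i*a_i - m_i, d_{i+1} = (592 - m_{i+1}^2)/d_i, a_{i+1} = floor((a_0 + m_{i+1})/d_{i+1}):
  m_1 = 1*24 - 0 = 24, d_1 = (592 - 24^2)/1 = 16/1 = 16, a_1 = floor((24 + 24)/16) = 3.
  m_2 = 16*3 - 24 = 24, d_2 = (592 - 24^2)/16 = 16/16 = 1, a_2 = floor((24 + 24)/1) = 48.
  m_3 = 1*48 - 24 = 24, d_3 = (592 - 24^2)/1 = 16/1 = 16: (m_3, d_3) = (m_1, d_1) = (24, 16), so from here the quotients repeat a_1, a_2; the period length is 2.
Hence the expansion of sqrt(592) is a_0 = 24 followed by the repeating block 3, 48 (period 2).

[24; (3, 48)]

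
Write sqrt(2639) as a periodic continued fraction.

Write x_i = (sqrt(2639) + m_i)/d_i with (m_0, d_0) = (0, 1). a_0 = floor(sqrt(2639)) = 51, since 51^2 = 2601 <= 2639 < 2704 = 52^2.
Iterate m_{i+1} = d_i*a_i - m_i, d_{i+1} = (2639 - m_{i+1}^2)/d_i, a_{i+1} = floor((a_0 + m_{i+1})/d_{i+1}):
  m_1 = 1*51 - 0 = 51, d_1 = (2639 - 51^2)/1 = 38/1 = 38, a_1 = floor((51 + 51)/38) = 2.
  m_2 = 38*2 - 51 = 25, d_2 = (2639 - 25^2)/38 = 2014/38 = 53, a_2 = floor((51 + 25)/53) = 1.
  m_3 = 53*1 - 25 = 28, d_3 = (2639 - 28^2)/53 = 1855/53 = 35, a_3 = floor((51 + 28)/35) = 2.
  m_4 = 35*2 - 28 = 42, d_4 = (2639 - 42^2)/35 = 875/35 = 25, a_4 = floor((51 + 42)/25) = 3.
  m_5 = 25*3 - 42 = 33, d_5 = (2639 - 33^2)/25 = 1550/25 = 62, a_5 = floor((51 + 33)/62) = 1.
  m_6 = 62*1 - 33 = 29, d_6 = (2639 - 29^2)/62 = 1798/62 = 29, a_6 = floor((51 + 29)/29) = 2.
  m_7 = 29*2 - 29 = 29, d_7 = (2639 - 29^2)/29 = 1798/29 = 62, a_7 = floor((51 + 29)/62) = 1.
  m_8 = 62*1 - 29 = 33, d_8 = (2639 - 33^2)/62 = 1550/62 = 25, a_8 = floor((51 + 33)/25) = 3.
  m_9 = 25*3 - 33 = 42, d_9 = (2639 - 42^2)/25 = 875/25 = 35, a_9 = floor((51 + 42)/35) = 2.
  m_10 = 35*2 - 42 = 28, d_10 = (2639 - 28^2)/35 = 1855/35 = 53, a_10 = floor((51 + 28)/53) = 1.
  m_11 = 53*1 - 28 = 25, d_11 = (2639 - 25^2)/53 = 2014/53 = 38, a_11 = floor((51 + 25)/38) = 2.
  m_12 = 38*2 - 25 = 51, d_12 = (2639 - 51^2)/38 = 38/38 = 1, a_12 = floor((51 + 51)/1) = 102.
  m_13 = 1*102 - 51 = 51, d_13 = (2639 - 51^2)/1 = 38/1 = 38: (m_13, d_13) = (m_1, d_1) = (51, 38), so from here the quotients repeat a_1, ..., a_12; the period length is 12.
Hence the expansion of sqrt(2639) is a_0 = 51 followed by the repeating block 2, 1, 2, 3, 1, 2, 1, 3, 2, 1, 2, 102 (period 12).

[51; (2, 1, 2, 3, 1, 2, 1, 3, 2, 1, 2, 102)]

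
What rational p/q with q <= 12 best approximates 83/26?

Expand x = 83/26 as a continued fraction with the Euclidean algorithm:
  83 = 3*26 + 5, so a_0 = 3.
  26 = 5*5 + 1, so a_1 = 5.
  5 = 5*1 + 0, so a_2 = 5.
so x = [3; 5, 5].
Convergents (p_i = a_i*p_{i-1} + p_{i-2}, q_i = a_i*q_{i-1} + q_{i-2} with p_{-2}=0, p_{-1}=1, q_{-2}=1, q_{-1}=0), until the denominator exceeds 12:
  i=0: a_0=3, p_0 = 3*1 + 0 = 3, q_0 = 3*0 + 1 = 1.
  i=1: a_1=5, p_1 = 5*3 + 1 = 16, q_1 = 5*1 + 0 = 5.
  i=2: a_2=5, p_2 = 5*16 + 3 = 83, q_2 = 5*5 + 1 = 26.
q_2 = 26 > 12, so the last convergent with denominator <= 12 is p_1/q_1 = 16/5.
The closest fraction with denominator <= 12 is either p_1/q_1 or the intermediate fraction (k*p_1 + p_0)/(k*q_1 + q_0) with the largest k >= 1 whose denominator stays <= 12; these approach x as k grows, and every other convergent or intermediate fraction in range is farther away.
Largest k: floor((12 - q_0)/q_1) = floor((12 - 1)/5) = 2.
That gives (2*16 + 3)/(2*5 + 1) = 35/11.
Compare the errors: |x - 16/5| = |83*5 - 16*26|/(26*5) = 1/130, and |x - 35/11| = |83*11 - 35*26|/(26*11) = 3/286.
Cross-multiplying, 1*286 = 286 < 390 = 3*130, so 1/130 is smaller: the convergent 16/5 is closer to x than 35/11.

16/5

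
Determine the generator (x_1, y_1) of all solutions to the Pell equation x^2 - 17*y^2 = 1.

(x, y) = (33, 8)

First expand sqrt(17) as a continued fraction. With x_i = (sqrt(17) + m_i)/d_i and (m_0, d_0) = (0, 1): a_0 = floor(sqrt(17)) = 4, since 4^2 = 16 <= 17 < 25 = 5^2.
Iterate m_{i+1} = d_i*a_i - m_i, d_{i+1} = (17 - m_{i+1}^2)/d_i, a_{i+1} = floor((a_0 + m_{i+1})/d_{i+1}):
  m_1 = 1*4 - 0 = 4, d_1 = (17 - 4^2)/1 = 1/1 = 1, a_1 = floor((4 + 4)/1) = 8.
  m_2 = 1*8 - 4 = 4, d_2 = (17 - 4^2)/1 = 1/1 = 1: (m_2, d_2) = (m_1, d_1) = (4, 1), so from here the quotient a_1 repeats; the period length is 1.
So sqrt(17) = [4; (8)] with period length k = 1.
k is odd, so (p_{k-1}, q_{k-1}) only solves x^2 - 17y^2 = -1 and the fundamental solution of x^2 - 17y^2 = 1 is (p_{2k-1}, q_{2k-1}) = (p_1, q_1); compute convergents through index 1, running through the period twice.
Convergents (p_i = a_i*p_{i-1} + p_{i-2}, q_i = a_i*q_{i-1} + q_{i-2} with p_{-2}=0, p_{-1}=1, q_{-2}=1, q_{-1}=0):
  i=0: a_0=4, p_0 = 4*1 + 0 = 4, q_0 = 4*0 + 1 = 1.
  i=1: a_1=8, p_1 = 8*4 + 1 = 33, q_1 = 8*1 + 0 = 8.
Indeed p_0^2 - 17*q_0^2 = 16 - 17 = -1, not +1.
Check: 33^2 - 17*8^2 = 1089 - 1088 = 1, so (x, y) = (33, 8) solves the equation, and by the theorem it is the least positive solution.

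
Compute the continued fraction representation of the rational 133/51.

Run the Euclidean algorithm on 133 and 51; the successive quotients are the partial quotients a_0, a_1, ... (each step inverts the fractional part left over by the previous one):
  133 = 2*51 + 31, so a_0 = 2.
  51 = 1*31 + 20, so a_1 = 1.
  31 = 1*20 + 11, so a_2 = 1.
  20 = 1*11 + 9, so a_3 = 1.
  11 = 1*9 + 2, so a_4 = 1.
  9 = 4*2 + 1, so a_5 = 4.
  2 = 2*1 + 0, so a_6 = 2.
The remainder reaches 0 after 7 divisions, so the expansion has 7 partial quotients, read off in order.

[2; 1, 1, 1, 1, 4, 2]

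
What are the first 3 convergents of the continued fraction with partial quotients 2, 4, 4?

2/1, 9/4, 38/17

Using the convergent recurrence p_i = a_i*p_{i-1} + p_{i-2}, q_i = a_i*q_{i-1} + q_{i-2} with p_{-2}=0, p_{-1}=1, q_{-2}=1, q_{-1}=0:
  i=0: a_0=2, p_0 = 2*1 + 0 = 2, q_0 = 2*0 + 1 = 1.
  i=1: a_1=4, p_1 = 4*2 + 1 = 9, q_1 = 4*1 + 0 = 4.
  i=2: a_2=4, p_2 = 4*9 + 2 = 38, q_2 = 4*4 + 1 = 17.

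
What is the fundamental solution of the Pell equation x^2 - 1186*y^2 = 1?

First expand sqrt(1186) as a continued fraction. With x_i = (sqrt(1186) + m_i)/d_i and (m_0, d_0) = (0, 1): a_0 = floor(sqrt(1186)) = 34, since 34^2 = 1156 <= 1186 < 1225 = 35^2.
Iterate m_{i+1} = d_i*a_i - m_i, d_{i+1} = (1186 - m_{i+1}^2)/d_i, a_{i+1} = floor((a_0 + m_{i+1})/d_{i+1}):
  m_1 = 1*34 - 0 = 34, d_1 = (1186 - 34^2)/1 = 30/1 = 30, a_1 = floor((34 + 34)/30) = 2.
  m_2 = 30*2 - 34 = 26, d_2 = (1186 - 26^2)/30 = 510/30 = 17, a_2 = floor((34 + 26)/17) = 3.
  m_3 = 17*3 - 26 = 25, d_3 = (1186 - 25^2)/17 = 561/17 = 33, a_3 = floor((34 + 25)/33) = 1.
  m_4 = 33*1 - 25 = 8, d_4 = (1186 - 8^2)/33 = 1122/33 = 34, a_4 = floor((34 + 8)/34) = 1.
  m_5 = 34*1 - 8 = 26, d_5 = (1186 - 26^2)/34 = 510/34 = 15, a_5 = floor((34 + 26)/15) = 4.
  m_6 = 15*4 - 26 = 34, d_6 = (1186 - 34^2)/15 = 30/15 = 2, a_6 = floor((34 + 34)/2) = 34.
  m_7 = 2*34 - 34 = 34, d_7 = (1186 - 34^2)/2 = 30/2 = 15, a_7 = floor((34 + 34)/15) = 4.
  m_8 = 15*4 - 34 = 26, d_8 = (1186 - 26^2)/15 = 510/15 = 34, a_8 = floor((34 + 26)/34) = 1.
  m_9 = 34*1 - 26 = 8, d_9 = (1186 - 8^2)/34 = 1122/34 = 33, a_9 = floor((34 + 8)/33) = 1.
  m_10 = 33*1 - 8 = 25, d_10 = (1186 - 25^2)/33 = 561/33 = 17, a_10 = floor((34 + 25)/17) = 3.
  m_11 = 17*3 - 25 = 26, d_11 = (1186 - 26^2)/17 = 510/17 = 30, a_11 = floor((34 + 26)/30) = 2.
  m_12 = 30*2 - 26 = 34, d_12 = (1186 - 34^2)/30 = 30/30 = 1, a_12 = floor((34 + 34)/1) = 68.
  m_13 = 1*68 - 34 = 34, d_13 = (1186 - 34^2)/1 = 30/1 = 30: (m_13, d_13) = (m_1, d_1) = (34, 30), so from here the quotients repeat a_1, ..., a_12; the period length is 12.
So sqrt(1186) = [34; (2, 3, 1, 1, 4, 34, 4, 1, 1, 3, 2, 68)] with period length k = 12.
k is even, so the fundamental solution of x^2 - 1186y^2 = 1 is (p_{k-1}, q_{k-1}) = (p_11, q_11); compute convergents through index 11.
Convergents (p_i = a_i*p_{i-1} + p_{i-2}, q_i = a_i*q_{i-1} + q_{i-2} with p_{-2}=0, p_{-1}=1, q_{-2}=1, q_{-1}=0):
  i=0: a_0=34, p_0 = 34*1 + 0 = 34, q_0 = 34*0 + 1 = 1.
  i=1: a_1=2, p_1 = 2*34 + 1 = 69, q_1 = 2*1 + 0 = 2.
  i=2: a_2=3, p_2 = 3*69 + 34 = 241, q_2 = 3*2 + 1 = 7.
  i=3: a_3=1, p_3 = 1*241 + 69 = 310, q_3 = 1*7 + 2 = 9.
  i=4: a_4=1, p_4 = 1*310 + 241 = 551, q_4 = 1*9 + 7 = 16.
  i=5: a_5=4, p_5 = 4*551 + 310 = 2514, q_5 = 4*16 + 9 = 73.
  i=6: a_6=34, p_6 = 34*2514 + 551 = 86027, q_6 = 34*73 + 16 = 2498.
  i=7: a_7=4, p_7 = 4*86027 + 2514 = 346622, q_7 = 4*2498 + 73 = 10065.
  i=8: a_8=1, p_8 = 1*346622 + 86027 = 432649, q_8 = 1*10065 + 2498 = 12563.
  i=9: a_9=1, p_9 = 1*432649 + 346622 = 779271, q_9 = 1*12563 + 10065 = 22628.
  i=10: a_10=3, p_10 = 3*779271 + 432649 = 2770462, q_10 = 3*22628 + 12563 = 80447.
  i=11: a_11=2, p_11 = 2*2770462 + 779271 = 6320195, q_11 = 2*80447 + 22628 = 183522.
Check: 6320195^2 - 1186*183522^2 = 39944864838025 - 39944864838024 = 1, so (x, y) = (6320195, 183522) solves the equation, and by the theorem it is the least positive solution.

(x, y) = (6320195, 183522)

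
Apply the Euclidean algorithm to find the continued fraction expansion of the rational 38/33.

[1; 6, 1, 1, 2]

Run the Euclidean algorithm on 38 and 33; the successive quotients are the partial quotients a_0, a_1, ... (each step inverts the fractional part left over by the previous one):
  38 = 1*33 + 5, so a_0 = 1.
  33 = 6*5 + 3, so a_1 = 6.
  5 = 1*3 + 2, so a_2 = 1.
  3 = 1*2 + 1, so a_3 = 1.
  2 = 2*1 + 0, so a_4 = 2.
The remainder reaches 0 after 5 divisions, so the expansion has 5 partial quotients, read off in order.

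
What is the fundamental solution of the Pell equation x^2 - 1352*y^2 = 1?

(x, y) = (114243, 3107)

First expand sqrt(1352) as a continued fraction. With x_i = (sqrt(1352) + m_i)/d_i and (m_0, d_0) = (0, 1): a_0 = floor(sqrt(1352)) = 36, since 36^2 = 1296 <= 1352 < 1369 = 37^2.
Iterate m_{i+1} = d_i*a_i - m_i, d_{i+1} = (1352 - m_{i+1}^2)/d_i, a_{i+1} = floor((a_0 + m_{i+1})/d_{i+1}):
  m_1 = 1*36 - 0 = 36, d_1 = (1352 - 36^2)/1 = 56/1 = 56, a_1 = floor((36 + 36)/56) = 1.
  m_2 = 56*1 - 36 = 20, d_2 = (1352 - 20^2)/56 = 952/56 = 17, a_2 = floor((36 + 20)/17) = 3.
  m_3 = 17*3 - 20 = 31, d_3 = (1352 - 31^2)/17 = 391/17 = 23, a_3 = floor((36 + 31)/23) = 2.
  m_4 = 23*2 - 31 = 15, d_4 = (1352 - 15^2)/23 = 1127/23 = 49, a_4 = floor((36 + 15)/49) = 1.
  m_5 = 49*1 - 15 = 34, d_5 = (1352 - 34^2)/49 = 196/49 = 4, a_5 = floor((36 + 34)/4) = 17.
  m_6 = 4*17 - 34 = 34, d_6 = (1352 - 34^2)/4 = 196/4 = 49, a_6 = floor((36 + 34)/49) = 1.
  m_7 = 49*1 - 34 = 15, d_7 = (1352 - 15^2)/49 = 1127/49 = 23, a_7 = floor((36 + 15)/23) = 2.
  m_8 = 23*2 - 15 = 31, d_8 = (1352 - 31^2)/23 = 391/23 = 17, a_8 = floor((36 + 31)/17) = 3.
  m_9 = 17*3 - 31 = 20, d_9 = (1352 - 20^2)/17 = 952/17 = 56, a_9 = floor((36 + 20)/56) = 1.
  m_10 = 56*1 - 20 = 36, d_10 = (1352 - 36^2)/56 = 56/56 = 1, a_10 = floor((36 + 36)/1) = 72.
  m_11 = 1*72 - 36 = 36, d_11 = (1352 - 36^2)/1 = 56/1 = 56: (m_11, d_11) = (m_1, d_1) = (36, 56), so from here the quotients repeat a_1, ..., a_10; the period length is 10.
So sqrt(1352) = [36; (1, 3, 2, 1, 17, 1, 2, 3, 1, 72)] with period length k = 10.
k is even, so the fundamental solution of x^2 - 1352y^2 = 1 is (p_{k-1}, q_{k-1}) = (p_9, q_9); compute convergents through index 9.
Convergents (p_i = a_i*p_{i-1} + p_{i-2}, q_i = a_i*q_{i-1} + q_{i-2} with p_{-2}=0, p_{-1}=1, q_{-2}=1, q_{-1}=0):
  i=0: a_0=36, p_0 = 36*1 + 0 = 36, q_0 = 36*0 + 1 = 1.
  i=1: a_1=1, p_1 = 1*36 + 1 = 37, q_1 = 1*1 + 0 = 1.
  i=2: a_2=3, p_2 = 3*37 + 36 = 147, q_2 = 3*1 + 1 = 4.
  i=3: a_3=2, p_3 = 2*147 + 37 = 331, q_3 = 2*4 + 1 = 9.
  i=4: a_4=1, p_4 = 1*331 + 147 = 478, q_4 = 1*9 + 4 = 13.
  i=5: a_5=17, p_5 = 17*478 + 331 = 8457, q_5 = 17*13 + 9 = 230.
  i=6: a_6=1, p_6 = 1*8457 + 478 = 8935, q_6 = 1*230 + 13 = 243.
  i=7: a_7=2, p_7 = 2*8935 + 8457 = 26327, q_7 = 2*243 + 230 = 716.
  i=8: a_8=3, p_8 = 3*26327 + 8935 = 87916, q_8 = 3*716 + 243 = 2391.
  i=9: a_9=1, p_9 = 1*87916 + 26327 = 114243, q_9 = 1*2391 + 716 = 3107.
Check: 114243^2 - 1352*3107^2 = 13051463049 - 13051463048 = 1, so (x, y) = (114243, 3107) solves the equation, and by the theorem it is the least positive solution.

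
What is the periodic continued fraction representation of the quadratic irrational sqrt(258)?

Write x_i = (sqrt(258) + m_i)/d_i with (m_0, d_0) = (0, 1). a_0 = floor(sqrt(258)) = 16, since 16^2 = 256 <= 258 < 289 = 17^2.
Iterate m_{i+1} = d_i*a_i - m_i, d_{i+1} = (258 - m_{i+1}^2)/d_i, a_{i+1} = floor((a_0 + m_{i+1})/d_{i+1}):
  m_1 = 1*16 - 0 = 16, d_1 = (258 - 16^2)/1 = 2/1 = 2, a_1 = floor((16 + 16)/2) = 16.
  m_2 = 2*16 - 16 = 16, d_2 = (258 - 16^2)/2 = 2/2 = 1, a_2 = floor((16 + 16)/1) = 32.
  m_3 = 1*32 - 16 = 16, d_3 = (258 - 16^2)/1 = 2/1 = 2: (m_3, d_3) = (m_1, d_1) = (16, 2), so from here the quotients repeat a_1, a_2; the period length is 2.
Hence the expansion of sqrt(258) is a_0 = 16 followed by the repeating block 16, 32 (period 2).

[16; (16, 32)]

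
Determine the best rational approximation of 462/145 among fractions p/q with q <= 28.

86/27

Expand x = 462/145 as a continued fraction with the Euclidean algorithm:
  462 = 3*145 + 27, so a_0 = 3.
  145 = 5*27 + 10, so a_1 = 5.
  27 = 2*10 + 7, so a_2 = 2.
  10 = 1*7 + 3, so a_3 = 1.
  7 = 2*3 + 1, so a_4 = 2.
  3 = 3*1 + 0, so a_5 = 3.
so x = [3; 5, 2, 1, 2, 3].
Convergents (p_i = a_i*p_{i-1} + p_{i-2}, q_i = a_i*q_{i-1} + q_{i-2} with p_{-2}=0, p_{-1}=1, q_{-2}=1, q_{-1}=0), until the denominator exceeds 28:
  i=0: a_0=3, p_0 = 3*1 + 0 = 3, q_0 = 3*0 + 1 = 1.
  i=1: a_1=5, p_1 = 5*3 + 1 = 16, q_1 = 5*1 + 0 = 5.
  i=2: a_2=2, p_2 = 2*16 + 3 = 35, q_2 = 2*5 + 1 = 11.
  i=3: a_3=1, p_3 = 1*35 + 16 = 51, q_3 = 1*11 + 5 = 16.
  i=4: a_4=2, p_4 = 2*51 + 35 = 137, q_4 = 2*16 + 11 = 43.
q_4 = 43 > 28, so the last convergent with denominator <= 28 is p_3/q_3 = 51/16.
The closest fraction with denominator <= 28 is either p_3/q_3 or the intermediate fraction (k*p_3 + p_2)/(k*q_3 + q_2) with the largest k >= 1 whose denominator stays <= 28; these approach x as k grows, and every other convergent or intermediate fraction in range is farther away.
Largest k: floor((28 - q_2)/q_3) = floor((28 - 11)/16) = 1.
That gives (1*51 + 35)/(1*16 + 11) = 86/27.
Compare the errors: |x - 51/16| = |462*16 - 51*145|/(145*16) = 3/2320, and |x - 86/27| = |462*27 - 86*145|/(145*27) = 4/3915.
Cross-multiplying, 4*2320 = 9280 < 11745 = 3*3915, so 4/3915 is smaller: the intermediate fraction 86/27 is closer to x than 51/16.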